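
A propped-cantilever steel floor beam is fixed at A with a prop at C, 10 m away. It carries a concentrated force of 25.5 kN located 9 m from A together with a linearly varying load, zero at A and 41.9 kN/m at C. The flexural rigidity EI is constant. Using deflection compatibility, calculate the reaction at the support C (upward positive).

R_C = 136.9 kN

Remove the prop at C; the released (primary) structure is a cantilever built in at A.
Deflection at C on the released cantilever, summing each load's contribution:
  point load 25.5 at a = 9: Pa²(3L − a)/(6EI) = 7229/EI
  triangular load, peak 41.9 at the free end: 11w₀L⁴/(120EI) = 38408/EI
  δ_0 = 45638/EI
Tip deflection under a unit load at C: L³/(3EI) = 333.3/EI.
Compatibility at C: δ_0 − R_C·δ_{CC} = 0, so R_C = 45638/333.3 = 136.9 kN.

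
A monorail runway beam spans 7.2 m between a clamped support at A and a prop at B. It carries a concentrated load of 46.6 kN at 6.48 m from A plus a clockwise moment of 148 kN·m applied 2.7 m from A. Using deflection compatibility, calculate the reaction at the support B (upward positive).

Choose R_B as the redundant. The primary structure is the cantilever fixed at A.
Primary-structure tip deflection at B by superposition:
  point load 46.6 at a = 6.48: Pa²(3L − a)/(6EI) = 4931/EI
  clockwise couple 148 at a = 2.7: M₀a(2L − a)/(2EI) = 2338/EI
  δ_0 = 7269/EI
Tip deflection under a unit load at B: L³/(3EI) = 124.4/EI.
Compatibility at B: δ_0 − R_B·δ_{BB} = 0, so R_B = 7269/124.4 = 58.42 kN.

R_B = 58.42 kN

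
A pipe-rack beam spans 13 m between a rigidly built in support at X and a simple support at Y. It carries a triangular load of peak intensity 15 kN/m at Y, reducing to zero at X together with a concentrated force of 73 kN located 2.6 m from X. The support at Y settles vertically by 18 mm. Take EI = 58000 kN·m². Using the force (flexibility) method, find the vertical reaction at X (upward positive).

Take the reaction at Y as the redundant and release it; the primary structure is a cantilever fixed at X.
Downward deflection at the released point Y due to the loads:
  triangular load, peak 15 at the free end: 11w₀L⁴/(120EI) = 39271/EI
  point load 73 at a = 2.6: Pa²(3L − a)/(6EI) = 2994/EI
  δ_0 = 42265/EI
Tip deflection under a unit load at Y: L³/(3EI) = 732.3/EI.
With EI = 58000 kN·m²: δ_0 = 0.72871 m and δ_{YY} = 0.012626 m/kN.
Compatibility — the beam at Y must follow the support down by 0.018 m: δ_0 − R_Y·δ_{YY} = 0.018, so R_Y = (0.72871 − 0.018)/0.012626 = 56.29 kN.
Vertical equilibrium: R_X = ΣP − R_Y = 170.5 − 56.29 = 114.2 kN.

R_X = 114.2 kN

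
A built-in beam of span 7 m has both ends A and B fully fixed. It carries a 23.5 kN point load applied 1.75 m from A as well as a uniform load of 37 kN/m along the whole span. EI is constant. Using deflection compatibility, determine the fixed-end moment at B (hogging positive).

Take the two fixed-end moments M_A, M_B as redundants; the released structure is the simple span AB.
Simple-span end rotations at A and B under the given loads:
  at A: point load 23.5 at a = 1.75: Pab(L + b)/(6LEI) = 62.97/EI
  at B: point load 23.5 at a = 1.75: Pab(L + a)/(6LEI) = 44.98/EI
  at A: UDL 37: wL³/(24EI) = 528.8/EI
  at B: UDL 37: wL³/(24EI) = 528.8/EI
  θ_A0 = 591.8/EI,  θ_B0 = 573.8/EI
Flexibility coefficients: a unit moment at one end gives L/(3EI) there and L/(6EI) at the far end, so f₁₁ = f₂₂ = 2.333/EI and f₁₂ = f₂₁ = 1.167/EI.
Compatibility — zero rotation at each built-in end:
  2.333 M_A + 1.167 M_B = 591.8
  1.167 M_A + 2.333 M_B = 573.8
Solving the pair gives M_A = 174.2 kN·m and M_B = 158.8 kN·m (hogging).

M_B = 158.8 kN·m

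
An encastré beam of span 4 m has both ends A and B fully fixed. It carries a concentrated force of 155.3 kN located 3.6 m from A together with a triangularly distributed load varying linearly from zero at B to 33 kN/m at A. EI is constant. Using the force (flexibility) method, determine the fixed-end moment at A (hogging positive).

M_A = 31.99 kN·m

Release both end moments; the primary structure is a simply-supported span AB with redundants M_A and M_B.
Simple-span end rotations at A and B under the given loads:
  at A: point load 155.3 at a = 3.6: Pab(L + b)/(6LEI) = 41/EI
  at B: point load 155.3 at a = 3.6: Pab(L + a)/(6LEI) = 70.82/EI
  at A: triangular load, peak 33: w₀L³/(45EI) = 46.93/EI
  at B: triangular load, peak 33: 7w₀L³/(360EI) = 41.07/EI
  θ_A0 = 87.93/EI,  θ_B0 = 111.9/EI
Flexibility coefficients: a unit moment at one end gives L/(3EI) there and L/(6EI) at the far end, so f₁₁ = f₂₂ = 1.333/EI and f₁₂ = f₂₁ = 0.6667/EI.
Compatibility — zero rotation at each built-in end:
  1.333 M_A + 0.6667 M_B = 87.93
  0.6667 M_A + 1.333 M_B = 111.9
Solving the pair gives M_A = 31.99 kN·m and M_B = 67.92 kN·m (hogging).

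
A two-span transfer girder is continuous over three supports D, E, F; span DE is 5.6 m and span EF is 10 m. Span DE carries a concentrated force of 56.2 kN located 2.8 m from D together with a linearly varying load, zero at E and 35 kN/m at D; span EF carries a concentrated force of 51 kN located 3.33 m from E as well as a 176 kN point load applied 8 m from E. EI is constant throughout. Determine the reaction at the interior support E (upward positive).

Insert a hinge at E; M_E is the redundant, and each span becomes simply supported.
Discontinuity in slope at E on the released structure — sum the simple-span end rotations:
  span DE: point load 56.2 at a = 2.8: Pab(L + a)/(6LEI) = 110.2/EI
  span DE: triangular load, peak 35: 7w₀L³/(360EI) = 119.5/EI
  span EF: point load 51 at a = 3.33: Pab(L + b)/(6LEI) = 314.7/EI
  span EF: point load 176 at a = 8: Pab(L + b)/(6LEI) = 563.2/EI
  relative rotation θ_0 = (229.7 + 877.9)/EI = 1108/EI
A unit hogging moment at E produces rotation L₁/(3EI) + L₂/(3EI) = 5.2/EI.
Compatibility: M_E·(L₁+L₂)/(3EI) = θ_0, giving M_E = 213 kN·m (hogging).
Span DE, ΣM about D with M_E applied at E: R_E^{DE}·5.6 = 340.3 + 213, so R_E^{DE} = 98.8 kN and R_D = 154.2 − 98.8 = 55.4 kN.
Span EF, ΣM about F: R_E^{EF}·10 = 692.2 + 213, so R_E^{EF} = 90.52 kN and R_F = 227 − 90.52 = 136.5 kN.
R_E = 98.8 + 90.52 = 189.3 kN.

R_E = 189.3 kN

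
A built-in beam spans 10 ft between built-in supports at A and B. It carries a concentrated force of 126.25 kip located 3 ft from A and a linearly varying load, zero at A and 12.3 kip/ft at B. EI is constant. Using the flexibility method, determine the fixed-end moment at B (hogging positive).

Take the two fixed-end moments M_A, M_B as redundants; the released structure is the simple span AB.
On the primary (simply-supported) span, the end slopes from the loading are:
  at A: point load 126.25 at a = 3: Pab(L + b)/(6LEI) = 751.2/EI
  at B: point load 126.25 at a = 3: Pab(L + a)/(6LEI) = 574.4/EI
  at A: triangular load, peak 12.3: 7w₀L³/(360EI) = 239.2/EI
  at B: triangular load, peak 12.3: w₀L³/(45EI) = 273.3/EI
  θ_A0 = 990.4/EI,  θ_B0 = 847.8/EI
Flexibility coefficients: a unit moment at one end gives L/(3EI) there and L/(6EI) at the far end, so f₁₁ = f₂₂ = 3.333/EI and f₁₂ = f₂₁ = 1.667/EI.
Compatibility — zero rotation at each built-in end:
  3.333 M_A + 1.667 M_B = 990.4
  1.667 M_A + 3.333 M_B = 847.8
Solving the pair gives M_A = 226.6 kip·ft and M_B = 141 kip·ft (hogging).

M_B = 141 kip·ft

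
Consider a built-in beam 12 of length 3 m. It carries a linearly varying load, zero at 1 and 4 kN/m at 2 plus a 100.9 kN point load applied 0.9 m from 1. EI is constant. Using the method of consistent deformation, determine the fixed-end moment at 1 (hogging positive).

M_1 = 45.7 kN·m

Release both end moments; the primary structure is a simply-supported span 12 with redundants M_1 and M_2.
On the primary (simply-supported) span, the end slopes from the loading are:
  at 1: triangular load, peak 4: 7w₀L³/(360EI) = 2.1/EI
  at 2: triangular load, peak 4: w₀L³/(45EI) = 2.4/EI
  at 1: point load 100.9 at a = 0.9: Pab(L + b)/(6LEI) = 54.03/EI
  at 2: point load 100.9 at a = 0.9: Pab(L + a)/(6LEI) = 41.32/EI
  θ_10 = 56.13/EI,  θ_20 = 43.72/EI
Flexibility coefficients: a unit moment at one end gives L/(3EI) there and L/(6EI) at the far end, so f₁₁ = f₂₂ = 1/EI and f₁₂ = f₂₁ = 0.5/EI.
Compatibility — zero rotation at each built-in end:
  1 M_1 + 0.5 M_2 = 56.13
  0.5 M_1 + 1 M_2 = 43.72
Solving the pair gives M_1 = 45.7 kN·m and M_2 = 20.87 kN·m (hogging).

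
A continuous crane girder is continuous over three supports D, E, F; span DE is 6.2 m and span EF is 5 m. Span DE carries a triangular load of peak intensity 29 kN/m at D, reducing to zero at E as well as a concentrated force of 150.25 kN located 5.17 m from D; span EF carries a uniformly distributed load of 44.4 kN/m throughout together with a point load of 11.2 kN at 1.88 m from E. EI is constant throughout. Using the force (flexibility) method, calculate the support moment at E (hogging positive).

Take M_E as the redundant. Released structure: two simple spans DE and EF with a hinge at E.
End slopes at the hinge E, treating each span as simply supported:
  span DE: triangular load, peak 29: 7w₀L³/(360EI) = 134.4/EI
  span DE: point load 150.25 at a = 5.17: Pab(L + a)/(6LEI) = 244.5/EI
  span EF: UDL 44.4: wL³/(24EI) = 231.2/EI
  span EF: point load 11.2 at a = 1.88: Pab(L + b)/(6LEI) = 17.78/EI
  relative rotation θ_0 = (378.9 + 249)/EI = 628/EI
A unit hogging moment at E produces rotation L₁/(3EI) + L₂/(3EI) = 3.733/EI.
Slope continuity at E: θ_0 = M_E·3.733/EI, so M_E = 628/3.733 = 168.2 kN·m (hogging).

M_E = 168.2 kN·m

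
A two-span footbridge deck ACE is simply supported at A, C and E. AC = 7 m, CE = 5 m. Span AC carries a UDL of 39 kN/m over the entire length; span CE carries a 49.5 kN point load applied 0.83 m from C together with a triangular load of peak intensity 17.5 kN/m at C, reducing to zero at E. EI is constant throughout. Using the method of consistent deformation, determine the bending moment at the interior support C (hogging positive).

M_C = 164.6 kN·m

Release continuity at C by inserting a hinge; the redundant is the internal moment M_C. The primary structure is two simply-supported spans AC and CE.
Rotations at C on the released spans (each span's end-slope, ×1/EI):
  span AC: UDL 39: wL³/(24EI) = 557.4/EI
  span CE: point load 49.5 at a = 0.83: Pab(L + b)/(6LEI) = 52.37/EI
  span CE: triangular load, peak 17.5: w₀L³/(45EI) = 48.61/EI
  relative rotation θ_0 = (557.4 + 101)/EI = 658.4/EI
A unit hogging moment at C produces rotation L₁/(3EI) + L₂/(3EI) = 4/EI.
Slope continuity at C: θ_0 = M_C·4/EI, so M_C = 658.4/4 = 164.6 kN·m (hogging).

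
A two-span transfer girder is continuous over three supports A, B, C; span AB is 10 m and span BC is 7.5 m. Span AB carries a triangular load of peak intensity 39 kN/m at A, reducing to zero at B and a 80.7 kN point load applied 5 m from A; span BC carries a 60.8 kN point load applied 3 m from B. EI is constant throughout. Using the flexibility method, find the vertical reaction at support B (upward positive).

R_B = 201.1 kN

Take M_B as the redundant. Released structure: two simple spans AB and BC with a hinge at B.
Rotations at B on the released spans (each span's end-slope, ×1/EI):
  span AB: triangular load, peak 39: 7w₀L³/(360EI) = 758.3/EI
  span AB: point load 80.7 at a = 5: Pab(L + a)/(6LEI) = 504.4/EI
  span BC: point load 60.8 at a = 3: Pab(L + b)/(6LEI) = 218.9/EI
  relative rotation θ_0 = (1263 + 218.9)/EI = 1482/EI
A unit hogging moment at B produces rotation L₁/(3EI) + L₂/(3EI) = 5.833/EI.
Compatibility: M_B·(L₁+L₂)/(3EI) = θ_0, giving M_B = 254 kN·m (hogging).
Span AB, ΣM about A with M_B applied at B: R_B^{AB}·10 = 1054 + 254, so R_B^{AB} = 130.7 kN and R_A = 275.7 − 130.7 = 145 kN.
Span BC, ΣM about C: R_B^{BC}·7.5 = 273.6 + 254, so R_B^{BC} = 70.34 kN and R_C = 60.8 − 70.34 = -9.545 kN.
R_B = 130.7 + 70.34 = 201.1 kN.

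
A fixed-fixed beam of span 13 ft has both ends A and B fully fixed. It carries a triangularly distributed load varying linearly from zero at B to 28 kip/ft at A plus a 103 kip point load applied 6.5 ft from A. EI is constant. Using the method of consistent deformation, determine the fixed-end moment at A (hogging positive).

Take the two fixed-end moments M_A, M_B as redundants; the released structure is the simple span AB.
End rotations of the released simple span under the applied load (×1/EI):
  at A: triangular load, peak 28: w₀L³/(45EI) = 1367/EI
  at B: triangular load, peak 28: 7w₀L³/(360EI) = 1196/EI
  at A: point load 103 at a = 6.5: Pab(L + b)/(6LEI) = 1088/EI
  at B: point load 103 at a = 6.5: Pab(L + a)/(6LEI) = 1088/EI
  θ_A0 = 2455/EI,  θ_B0 = 2284/EI
Flexibility coefficients: a unit moment at one end gives L/(3EI) there and L/(6EI) at the far end, so f₁₁ = f₂₂ = 4.333/EI and f₁₂ = f₂₁ = 2.167/EI.
Compatibility — zero rotation at each built-in end:
  4.333 M_A + 2.167 M_B = 2455
  2.167 M_A + 4.333 M_B = 2284
Solving the pair gives M_A = 404 kip·ft and M_B = 325.1 kip·ft (hogging).

M_A = 404 kip·ft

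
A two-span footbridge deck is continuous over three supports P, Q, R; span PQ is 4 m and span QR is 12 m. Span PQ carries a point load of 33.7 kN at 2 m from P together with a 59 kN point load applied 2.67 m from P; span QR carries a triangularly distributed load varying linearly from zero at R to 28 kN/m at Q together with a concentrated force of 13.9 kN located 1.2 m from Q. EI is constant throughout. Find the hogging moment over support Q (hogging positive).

M_Q = 229.5 kN·m

Insert a hinge at Q; M_Q is the redundant, and each span becomes simply supported.
Rotations at Q on the released spans (each span's end-slope, ×1/EI):
  span PQ: point load 33.7 at a = 2: Pab(L + a)/(6LEI) = 33.7/EI
  span PQ: point load 59 at a = 2.67: Pab(L + a)/(6LEI) = 58.23/EI
  span QR: triangular load, peak 28: w₀L³/(45EI) = 1075/EI
  span QR: point load 13.9 at a = 1.2: Pab(L + b)/(6LEI) = 57.05/EI
  relative rotation θ_0 = (91.93 + 1132)/EI = 1224/EI
A unit hogging moment at Q produces rotation L₁/(3EI) + L₂/(3EI) = 5.333/EI.
Slope continuity at Q: θ_0 = M_Q·5.333/EI, so M_Q = 1224/5.333 = 229.5 kN·m (hogging).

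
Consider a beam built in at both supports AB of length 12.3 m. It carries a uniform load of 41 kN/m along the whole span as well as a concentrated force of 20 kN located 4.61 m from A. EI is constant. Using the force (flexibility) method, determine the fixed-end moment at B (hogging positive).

M_B = 538.5 kN·m

Take the two fixed-end moments M_A, M_B as redundants; the released structure is the simple span AB.
Simple-span end rotations at A and B under the given loads:
  at A: UDL 41: wL³/(24EI) = 3179/EI
  at B: UDL 41: wL³/(24EI) = 3179/EI
  at A: point load 20 at a = 4.61: Pab(L + b)/(6LEI) = 192/EI
  at B: point load 20 at a = 4.61: Pab(L + a)/(6LEI) = 162.5/EI
  θ_A0 = 3371/EI,  θ_B0 = 3341/EI
Flexibility coefficients: a unit moment at one end gives L/(3EI) there and L/(6EI) at the far end, so f₁₁ = f₂₂ = 4.1/EI and f₁₂ = f₂₁ = 2.05/EI.
Compatibility — zero rotation at each built-in end:
  4.1 M_A + 2.05 M_B = 3371
  2.05 M_A + 4.1 M_B = 3341
Solving the pair gives M_A = 552.9 kN·m and M_B = 538.5 kN·m (hogging).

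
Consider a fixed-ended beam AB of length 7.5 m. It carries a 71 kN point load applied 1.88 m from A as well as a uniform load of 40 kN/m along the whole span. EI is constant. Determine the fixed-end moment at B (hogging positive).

Release both end moments; the primary structure is a simply-supported span AB with redundants M_A and M_B.
On the primary (simply-supported) span, the end slopes from the loading are:
  at A: point load 71 at a = 1.88: Pab(L + b)/(6LEI) = 218.7/EI
  at B: point load 71 at a = 1.88: Pab(L + a)/(6LEI) = 156.4/EI
  at A: UDL 40: wL³/(24EI) = 703.1/EI
  at B: UDL 40: wL³/(24EI) = 703.1/EI
  θ_A0 = 921.8/EI,  θ_B0 = 859.5/EI
Flexibility coefficients: a unit moment at one end gives L/(3EI) there and L/(6EI) at the far end, so f₁₁ = f₂₂ = 2.5/EI and f₁₂ = f₂₁ = 1.25/EI.
Compatibility — zero rotation at each built-in end:
  2.5 M_A + 1.25 M_B = 921.8
  1.25 M_A + 2.5 M_B = 859.5
Solving the pair gives M_A = 262.4 kN·m and M_B = 212.6 kN·m (hogging).

M_B = 212.6 kN·m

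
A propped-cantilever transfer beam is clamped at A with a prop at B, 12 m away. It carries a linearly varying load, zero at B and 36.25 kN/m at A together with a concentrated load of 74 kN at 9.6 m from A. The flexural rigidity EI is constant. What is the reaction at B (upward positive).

R_B = 95.6 kN

Choose R_B as the redundant. The primary structure is the cantilever fixed at A.
Primary-structure tip deflection at B by superposition:
  triangular load, peak 36.25 at the fixed end: w₀L⁴/(30EI) = 25056/EI
  point load 74 at a = 9.6: Pa²(3L − a)/(6EI) = 30007/EI
  δ_0 = 55063/EI
Flexibility coefficient — unit upward force at B: δ_{BB} = L³/(3EI) = 576/EI.
The prop prevents deflection at B: R_B = δ_0/δ_{BB} = 55063/576 = 95.6 kN.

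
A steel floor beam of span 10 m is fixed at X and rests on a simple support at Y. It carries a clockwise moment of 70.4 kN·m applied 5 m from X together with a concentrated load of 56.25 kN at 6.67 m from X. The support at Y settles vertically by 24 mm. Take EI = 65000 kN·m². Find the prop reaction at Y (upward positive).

R_Y = 32.43 kN

Take the reaction at Y as the redundant and release it; the primary structure is a cantilever fixed at X.
Downward deflection at the released point Y due to the loads:
  clockwise couple 70.4 at a = 5: M₀a(2L − a)/(2EI) = 2640/EI
  point load 56.25 at a = 6.67: Pa²(3L − a)/(6EI) = 9731/EI
  δ_0 = 12371/EI
Flexibility coefficient — unit upward force at Y: δ_{YY} = L³/(3EI) = 333.3/EI.
With EI = 65000 kN·m²: δ_0 = 0.19032 m and δ_{YY} = 0.005128 m/kN.
Compatibility — the beam at Y must follow the support down by 0.024 m: δ_0 − R_Y·δ_{YY} = 0.024, so R_Y = (0.19032 − 0.024)/0.005128 = 32.43 kN.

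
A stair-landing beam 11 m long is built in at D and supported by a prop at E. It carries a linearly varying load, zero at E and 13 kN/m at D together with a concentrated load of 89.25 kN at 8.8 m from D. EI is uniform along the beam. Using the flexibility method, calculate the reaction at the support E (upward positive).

Choose R_E as the redundant. The primary structure is the cantilever fixed at D.
Deflection at E on the released cantilever, summing each load's contribution:
  triangular load, peak 13 at the fixed end: w₀L⁴/(30EI) = 6344/EI
  point load 89.25 at a = 8.8: Pa²(3L − a)/(6EI) = 27876/EI
  δ_0 = 34221/EI
Flexibility coefficient — unit upward force at E: δ_{EE} = L³/(3EI) = 443.7/EI.
Compatibility at E: δ_0 − R_E·δ_{EE} = 0, so R_E = 34221/443.7 = 77.13 kN.

R_E = 77.13 kN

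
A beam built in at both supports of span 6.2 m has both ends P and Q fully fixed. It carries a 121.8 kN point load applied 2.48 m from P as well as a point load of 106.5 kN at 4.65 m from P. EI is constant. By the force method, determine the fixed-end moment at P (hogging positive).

M_P = 139.7 kN·m

Release both end moments; the primary structure is a simply-supported span PQ with redundants M_P and M_Q.
On the primary (simply-supported) span, the end slopes from the loading are:
  at P: point load 121.8 at a = 2.48: Pab(L + b)/(6LEI) = 299.6/EI
  at Q: point load 121.8 at a = 2.48: Pab(L + a)/(6LEI) = 262.2/EI
  at P: point load 106.5 at a = 4.65: Pab(L + b)/(6LEI) = 159.9/EI
  at Q: point load 106.5 at a = 4.65: Pab(L + a)/(6LEI) = 223.9/EI
  θ_P0 = 459.6/EI,  θ_Q0 = 486.1/EI
Flexibility coefficients: a unit moment at one end gives L/(3EI) there and L/(6EI) at the far end, so f₁₁ = f₂₂ = 2.067/EI and f₁₂ = f₂₁ = 1.033/EI.
Compatibility — zero rotation at each built-in end:
  2.067 M_P + 1.033 M_Q = 459.6
  1.033 M_P + 2.067 M_Q = 486.1
Solving the pair gives M_P = 139.7 kN·m and M_Q = 165.4 kN·m (hogging).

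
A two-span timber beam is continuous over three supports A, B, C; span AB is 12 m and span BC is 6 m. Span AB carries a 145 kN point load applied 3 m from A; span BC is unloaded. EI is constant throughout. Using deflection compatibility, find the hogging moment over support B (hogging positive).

Take M_B as the redundant. Released structure: two simple spans AB and BC with a hinge at B.
Rotations at B on the released spans (each span's end-slope, ×1/EI):
  span AB: point load 145 at a = 3: Pab(L + a)/(6LEI) = 815.6/EI
  relative rotation θ_0 = (815.6 + 0)/EI = 815.6/EI
A unit hogging moment at B produces rotation L₁/(3EI) + L₂/(3EI) = 6/EI.
Compatibility: M_B·(L₁+L₂)/(3EI) = θ_0, giving M_B = 135.9 kN·m (hogging).

M_B = 135.9 kN·m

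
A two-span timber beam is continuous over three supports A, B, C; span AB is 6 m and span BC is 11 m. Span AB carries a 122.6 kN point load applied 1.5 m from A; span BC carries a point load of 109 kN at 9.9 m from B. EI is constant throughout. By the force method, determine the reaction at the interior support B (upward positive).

Take M_B as the redundant. Released structure: two simple spans AB and BC with a hinge at B.
Discontinuity in slope at B on the released structure — sum the simple-span end rotations:
  span AB: point load 122.6 at a = 1.5: Pab(L + a)/(6LEI) = 172.4/EI
  span BC: point load 109 at a = 9.9: Pab(L + b)/(6LEI) = 217.6/EI
  relative rotation θ_0 = (172.4 + 217.6)/EI = 390/EI
A unit hogging moment at B produces rotation L₁/(3EI) + L₂/(3EI) = 5.667/EI.
Compatibility: M_B·(L₁+L₂)/(3EI) = θ_0, giving M_B = 68.83 kN·m (hogging).
Span AB, ΣM about A with M_B applied at B: R_B^{AB}·6 = 183.9 + 68.83, so R_B^{AB} = 42.12 kN and R_A = 122.6 − 42.12 = 80.48 kN.
Span BC, ΣM about C: R_B^{BC}·11 = 119.9 + 68.83, so R_B^{BC} = 17.16 kN and R_C = 109 − 17.16 = 91.84 kN.
R_B = 42.12 + 17.16 = 59.28 kN.

R_B = 59.28 kN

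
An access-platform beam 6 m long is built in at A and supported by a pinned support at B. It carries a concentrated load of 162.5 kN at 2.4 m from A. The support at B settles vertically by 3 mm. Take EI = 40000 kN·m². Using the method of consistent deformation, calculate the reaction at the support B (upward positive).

Remove the prop at B; the released (primary) structure is a cantilever built in at A.
Primary-structure tip deflection at B by superposition:
  point load 162.5 at a = 2.4: Pa²(3L − a)/(6EI) = 2434/EI
Flexibility coefficient — unit upward force at B: δ_{BB} = L³/(3EI) = 72/EI.
With EI = 40000 kN·m²: δ_0 = 0.06084 m and δ_{BB} = 0.0018 m/kN.
Compatibility — the beam at B must follow the support down by 0.003 m: δ_0 − R_B·δ_{BB} = 0.003, so R_B = (0.06084 − 0.003)/0.0018 = 32.13 kN.

R_B = 32.13 kN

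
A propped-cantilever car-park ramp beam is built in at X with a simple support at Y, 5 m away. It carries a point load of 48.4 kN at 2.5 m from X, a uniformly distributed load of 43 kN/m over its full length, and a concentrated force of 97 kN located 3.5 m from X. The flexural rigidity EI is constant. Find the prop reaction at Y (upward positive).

R_Y = 150.4 kN

Release the roller at Y. Primary structure: cantilever fixed at X.
Deflection at Y on the released cantilever, summing each load's contribution:
  point load 48.4 at a = 2.5: Pa²(3L − a)/(6EI) = 630.2/EI
  UDL 43: wL⁴/(8EI) = 3359/EI
  point load 97 at a = 3.5: Pa²(3L − a)/(6EI) = 2277/EI
  δ_0 = 6267/EI
Flexibility coefficient — unit upward force at Y: δ_{YY} = L³/(3EI) = 41.67/EI.
Compatibility at Y: δ_0 − R_Y·δ_{YY} = 0, so R_Y = 6267/41.67 = 150.4 kN.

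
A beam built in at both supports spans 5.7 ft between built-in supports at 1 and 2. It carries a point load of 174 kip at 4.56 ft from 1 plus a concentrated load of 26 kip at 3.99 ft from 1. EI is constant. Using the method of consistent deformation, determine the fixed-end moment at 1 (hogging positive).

M_1 = 41.07 kip·ft

Release both end moments; the primary structure is a simply-supported span 12 with redundants M_1 and M_2.
On the primary (simply-supported) span, the end slopes from the loading are:
  at 1: point load 174 at a = 4.56: Pab(L + b)/(6LEI) = 180.9/EI
  at 2: point load 174 at a = 4.56: Pab(L + a)/(6LEI) = 271.4/EI
  at 1: point load 26 at a = 3.99: Pab(L + b)/(6LEI) = 38.44/EI
  at 2: point load 26 at a = 3.99: Pab(L + a)/(6LEI) = 50.26/EI
  θ_10 = 219.3/EI,  θ_20 = 321.6/EI
Flexibility coefficients: a unit moment at one end gives L/(3EI) there and L/(6EI) at the far end, so f₁₁ = f₂₂ = 1.9/EI and f₁₂ = f₂₁ = 0.95/EI.
Compatibility — zero rotation at each built-in end:
  1.9 M_1 + 0.95 M_2 = 219.3
  0.95 M_1 + 1.9 M_2 = 321.6
Solving the pair gives M_1 = 41.07 kip·ft and M_2 = 148.7 kip·ft (hogging).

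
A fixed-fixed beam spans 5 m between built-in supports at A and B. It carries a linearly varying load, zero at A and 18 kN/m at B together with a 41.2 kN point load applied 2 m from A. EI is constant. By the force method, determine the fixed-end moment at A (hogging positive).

Take the two fixed-end moments M_A, M_B as redundants; the released structure is the simple span AB.
End rotations of the released simple span under the applied load (×1/EI):
  at A: triangular load, peak 18: 7w₀L³/(360EI) = 43.75/EI
  at B: triangular load, peak 18: w₀L³/(45EI) = 50/EI
  at A: point load 41.2 at a = 2: Pab(L + b)/(6LEI) = 65.92/EI
  at B: point load 41.2 at a = 2: Pab(L + a)/(6LEI) = 57.68/EI
  θ_A0 = 109.7/EI,  θ_B0 = 107.7/EI
Flexibility coefficients: a unit moment at one end gives L/(3EI) there and L/(6EI) at the far end, so f₁₁ = f₂₂ = 1.667/EI and f₁₂ = f₂₁ = 0.8333/EI.
Compatibility — zero rotation at each built-in end:
  1.667 M_A + 0.8333 M_B = 109.7
  0.8333 M_A + 1.667 M_B = 107.7
Solving the pair gives M_A = 44.66 kN·m and M_B = 42.28 kN·m (hogging).

M_A = 44.66 kN·m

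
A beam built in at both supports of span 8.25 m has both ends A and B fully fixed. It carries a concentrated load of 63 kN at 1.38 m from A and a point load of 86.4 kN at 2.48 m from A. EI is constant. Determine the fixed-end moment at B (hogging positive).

Release both end moments; the primary structure is a simply-supported span AB with redundants M_A and M_B.
On the primary (simply-supported) span, the end slopes from the loading are:
  at A: point load 63 at a = 1.38: Pab(L + b)/(6LEI) = 182.4/EI
  at B: point load 63 at a = 1.38: Pab(L + a)/(6LEI) = 116.2/EI
  at A: point load 86.4 at a = 2.48: Pab(L + b)/(6LEI) = 350.2/EI
  at B: point load 86.4 at a = 2.48: Pab(L + a)/(6LEI) = 268/EI
  θ_A0 = 532.6/EI,  θ_B0 = 384.2/EI
Flexibility coefficients: a unit moment at one end gives L/(3EI) there and L/(6EI) at the far end, so f₁₁ = f₂₂ = 2.75/EI and f₁₂ = f₂₁ = 1.375/EI.
Compatibility — zero rotation at each built-in end:
  2.75 M_A + 1.375 M_B = 532.6
  1.375 M_A + 2.75 M_B = 384.2
Solving the pair gives M_A = 165.1 kN·m and M_B = 57.16 kN·m (hogging).

M_B = 57.16 kN·m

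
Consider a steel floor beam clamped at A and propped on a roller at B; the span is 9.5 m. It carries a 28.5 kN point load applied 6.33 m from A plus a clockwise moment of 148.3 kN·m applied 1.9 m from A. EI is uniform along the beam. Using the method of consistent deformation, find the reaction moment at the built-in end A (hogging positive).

Choose R_B as the redundant. The primary structure is the cantilever fixed at A.
Deflection at B on the released cantilever, summing each load's contribution:
  point load 28.5 at a = 6.33: Pa²(3L − a)/(6EI) = 4220/EI
  clockwise couple 148.3 at a = 1.9: M₀a(2L − a)/(2EI) = 2409/EI
  δ_0 = 6629/EI
Tip deflection under a unit load at B: L³/(3EI) = 285.8/EI.
Compatibility at B: δ_0 − R_B·δ_{BB} = 0, so R_B = 6629/285.8 = 23.19 kN.
Moment equilibrium about A: M_A = Σ(load moments about A) − R_B·L = 328.7 − 23.19×9.5 = 108.4 kN·m.

M_A = 108.4 kN·m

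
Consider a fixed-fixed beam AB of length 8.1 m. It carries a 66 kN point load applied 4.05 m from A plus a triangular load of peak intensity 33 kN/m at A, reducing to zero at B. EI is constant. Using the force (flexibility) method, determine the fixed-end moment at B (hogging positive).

Take the two fixed-end moments M_A, M_B as redundants; the released structure is the simple span AB.
End rotations of the released simple span under the applied load (×1/EI):
  at A: point load 66 at a = 4.05: Pab(L + b)/(6LEI) = 270.6/EI
  at B: point load 66 at a = 4.05: Pab(L + a)/(6LEI) = 270.6/EI
  at A: triangular load, peak 33: w₀L³/(45EI) = 389.7/EI
  at B: triangular load, peak 33: 7w₀L³/(360EI) = 341/EI
  θ_A0 = 660.4/EI,  θ_B0 = 611.6/EI
Flexibility coefficients: a unit moment at one end gives L/(3EI) there and L/(6EI) at the far end, so f₁₁ = f₂₂ = 2.7/EI and f₁₂ = f₂₁ = 1.35/EI.
Compatibility — zero rotation at each built-in end:
  2.7 M_A + 1.35 M_B = 660.4
  1.35 M_A + 2.7 M_B = 611.6
Solving the pair gives M_A = 175.1 kN·m and M_B = 139 kN·m (hogging).

M_B = 139 kN·m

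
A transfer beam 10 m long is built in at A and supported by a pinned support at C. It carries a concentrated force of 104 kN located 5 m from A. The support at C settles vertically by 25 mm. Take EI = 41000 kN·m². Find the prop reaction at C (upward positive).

Remove the prop at C; the released (primary) structure is a cantilever built in at A.
Primary-structure tip deflection at C by superposition:
  point load 104 at a = 5: Pa²(3L − a)/(6EI) = 10833/EI
Flexibility coefficient — unit upward force at C: δ_{CC} = L³/(3EI) = 333.3/EI.
With EI = 41000 kN·m²: δ_0 = 0.26423 m and δ_{CC} = 0.00813 m/kN.
Compatibility — the beam at C must follow the support down by 0.025 m: δ_0 − R_C·δ_{CC} = 0.025, so R_C = (0.26423 − 0.025)/0.00813 = 29.43 kN.

R_C = 29.43 kN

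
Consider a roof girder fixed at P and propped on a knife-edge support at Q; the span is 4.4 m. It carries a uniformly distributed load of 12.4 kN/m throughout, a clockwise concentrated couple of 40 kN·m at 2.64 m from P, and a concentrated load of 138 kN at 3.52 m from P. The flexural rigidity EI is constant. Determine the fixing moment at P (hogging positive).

M_P = 77.9 kN·m

Take the reaction at Q as the redundant and release it; the primary structure is a cantilever fixed at P.
Free-end deflection of the primary structure under the applied loading (downward +):
  UDL 12.4: wL⁴/(8EI) = 581/EI
  clockwise couple 40 at a = 2.64: M₀a(2L − a)/(2EI) = 325.2/EI
  point load 138 at a = 3.52: Pa²(3L − a)/(6EI) = 2759/EI
  δ_0 = 3665/EI
Flexibility coefficient — unit upward force at Q: δ_{QQ} = L³/(3EI) = 28.39/EI.
Compatibility at Q: δ_0 − R_Q·δ_{QQ} = 0, so R_Q = 3665/28.39 = 129.1 kN.
Moment equilibrium about P: M_P = Σ(load moments about P) − R_Q·L = 645.8 − 129.1×4.4 = 77.9 kN·m.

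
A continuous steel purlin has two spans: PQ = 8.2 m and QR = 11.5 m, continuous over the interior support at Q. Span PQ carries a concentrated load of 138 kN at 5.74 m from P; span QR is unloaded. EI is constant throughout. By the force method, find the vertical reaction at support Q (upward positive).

R_Q = 114.2 kN

Take M_Q as the redundant. Released structure: two simple spans PQ and QR with a hinge at Q.
Discontinuity in slope at Q on the released structure — sum the simple-span end rotations:
  span PQ: point load 138 at a = 5.74: Pab(L + a)/(6LEI) = 552.1/EI
  relative rotation θ_0 = (552.1 + 0)/EI = 552.1/EI
A unit hogging moment at Q produces rotation L₁/(3EI) + L₂/(3EI) = 6.567/EI.
Compatibility: M_Q·(L₁+L₂)/(3EI) = θ_0, giving M_Q = 84.08 kN·m (hogging).
Span PQ, ΣM about P with M_Q applied at Q: R_Q^{PQ}·8.2 = 792.1 + 84.08, so R_Q^{PQ} = 106.9 kN and R_P = 138 − 106.9 = 31.15 kN.
Span QR, ΣM about R: R_Q^{QR}·11.5 = 0 + 84.08, so R_Q^{QR} = 7.311 kN and R_R = 0 − 7.311 = -7.311 kN.
R_Q = 106.9 + 7.311 = 114.2 kN.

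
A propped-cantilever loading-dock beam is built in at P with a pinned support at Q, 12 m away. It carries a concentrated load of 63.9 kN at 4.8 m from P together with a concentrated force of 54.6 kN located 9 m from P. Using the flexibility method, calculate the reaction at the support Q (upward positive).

R_Q = 47.84 kN

Release the roller at Q. Primary structure: cantilever fixed at P.
Primary-structure tip deflection at Q by superposition:
  point load 63.9 at a = 4.8: Pa²(3L − a)/(6EI) = 7656/EI
  point load 54.6 at a = 9: Pa²(3L − a)/(6EI) = 19902/EI
  δ_0 = 27557/EI
Flexibility coefficient — unit upward force at Q: δ_{QQ} = L³/(3EI) = 576/EI.
Compatibility at Q: δ_0 − R_Q·δ_{QQ} = 0, so R_Q = 27557/576 = 47.84 kN.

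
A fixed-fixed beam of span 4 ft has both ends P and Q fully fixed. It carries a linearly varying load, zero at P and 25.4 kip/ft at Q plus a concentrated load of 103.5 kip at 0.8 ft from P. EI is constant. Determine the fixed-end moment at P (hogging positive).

Release both end moments; the primary structure is a simply-supported span PQ with redundants M_P and M_Q.
On the primary (simply-supported) span, the end slopes from the loading are:
  at P: triangular load, peak 25.4: 7w₀L³/(360EI) = 31.61/EI
  at Q: triangular load, peak 25.4: w₀L³/(45EI) = 36.12/EI
  at P: point load 103.5 at a = 0.8: Pab(L + b)/(6LEI) = 79.49/EI
  at Q: point load 103.5 at a = 0.8: Pab(L + a)/(6LEI) = 52.99/EI
  θ_P0 = 111.1/EI,  θ_Q0 = 89.12/EI
Flexibility coefficients: a unit moment at one end gives L/(3EI) there and L/(6EI) at the far end, so f₁₁ = f₂₂ = 1.333/EI and f₁₂ = f₂₁ = 0.6667/EI.
Compatibility — zero rotation at each built-in end:
  1.333 M_P + 0.6667 M_Q = 111.1
  0.6667 M_P + 1.333 M_Q = 89.12
Solving the pair gives M_P = 66.54 kip·ft and M_Q = 33.57 kip·ft (hogging).

M_P = 66.54 kip·ft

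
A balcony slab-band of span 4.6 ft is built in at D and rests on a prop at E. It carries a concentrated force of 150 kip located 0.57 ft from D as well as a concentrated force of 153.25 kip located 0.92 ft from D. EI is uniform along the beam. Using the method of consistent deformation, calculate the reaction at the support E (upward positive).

R_E = 11.89 kip

Remove the prop at E; the released (primary) structure is a cantilever built in at D.
Downward deflection at the released point E due to the loads:
  point load 150 at a = 0.57: Pa²(3L − a)/(6EI) = 107.5/EI
  point load 153.25 at a = 0.92: Pa²(3L − a)/(6EI) = 278.4/EI
  δ_0 = 385.9/EI
Flexibility coefficient — unit upward force at E: δ_{EE} = L³/(3EI) = 32.45/EI.
The prop prevents deflection at E: R_E = δ_0/δ_{EE} = 385.9/32.45 = 11.89 kip.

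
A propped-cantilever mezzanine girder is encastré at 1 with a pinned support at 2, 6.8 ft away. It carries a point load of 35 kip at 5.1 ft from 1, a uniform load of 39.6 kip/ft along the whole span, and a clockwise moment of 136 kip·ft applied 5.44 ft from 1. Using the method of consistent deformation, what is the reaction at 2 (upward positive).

Take the reaction at 2 as the redundant and release it; the primary structure is a cantilever fixed at 1.
Deflection at 2 on the released cantilever, summing each load's contribution:
  point load 35 at a = 5.1: Pa²(3L − a)/(6EI) = 2321/EI
  UDL 39.6: wL⁴/(8EI) = 10584/EI
  clockwise couple 136 at a = 5.44: M₀a(2L − a)/(2EI) = 3019/EI
  δ_0 = 15924/EI
Tip deflection under a unit load at 2: L³/(3EI) = 104.8/EI.
Compatibility at 2: δ_0 − R_2·δ_{22} = 0, so R_2 = 15924/104.8 = 151.9 kip.

R_2 = 151.9 kip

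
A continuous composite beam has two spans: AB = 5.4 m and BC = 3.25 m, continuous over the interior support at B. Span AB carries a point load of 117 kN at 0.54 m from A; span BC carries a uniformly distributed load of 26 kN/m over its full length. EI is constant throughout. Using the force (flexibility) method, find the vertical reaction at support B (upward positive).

R_B = 69.93 kN

Insert a hinge at B; M_B is the redundant, and each span becomes simply supported.
Rotations at B on the released spans (each span's end-slope, ×1/EI):
  span AB: point load 117 at a = 0.54: Pab(L + a)/(6LEI) = 56.29/EI
  span BC: UDL 26: wL³/(24EI) = 37.19/EI
  relative rotation θ_0 = (56.29 + 37.19)/EI = 93.48/EI
A unit hogging moment at B produces rotation L₁/(3EI) + L₂/(3EI) = 2.883/EI.
Compatibility: M_B·(L₁+L₂)/(3EI) = θ_0, giving M_B = 32.42 kN·m (hogging).
Span AB, ΣM about A with M_B applied at B: R_B^{AB}·5.4 = 63.18 + 32.42, so R_B^{AB} = 17.7 kN and R_A = 117 − 17.7 = 99.3 kN.
Span BC, ΣM about C: R_B^{BC}·3.25 = 137.3 + 32.42, so R_B^{BC} = 52.23 kN and R_C = 84.5 − 52.23 = 32.27 kN.
R_B = 17.7 + 52.23 = 69.93 kN.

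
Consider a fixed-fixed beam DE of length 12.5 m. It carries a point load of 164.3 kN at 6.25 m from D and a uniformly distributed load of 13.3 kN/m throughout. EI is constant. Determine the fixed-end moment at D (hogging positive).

M_D = 429.9 kN·m

Take the two fixed-end moments M_D, M_E as redundants; the released structure is the simple span DE.
End rotations of the released simple span under the applied load (×1/EI):
  at D: point load 164.3 at a = 6.25: Pab(L + b)/(6LEI) = 1604/EI
  at E: point load 164.3 at a = 6.25: Pab(L + a)/(6LEI) = 1604/EI
  at D: UDL 13.3: wL³/(24EI) = 1082/EI
  at E: UDL 13.3: wL³/(24EI) = 1082/EI
  θ_D0 = 2687/EI,  θ_E0 = 2687/EI
Flexibility coefficients: a unit moment at one end gives L/(3EI) there and L/(6EI) at the far end, so f₁₁ = f₂₂ = 4.167/EI and f₁₂ = f₂₁ = 2.083/EI.
Compatibility — zero rotation at each built-in end:
  4.167 M_D + 2.083 M_E = 2687
  2.083 M_D + 4.167 M_E = 2687
Solving the pair gives M_D = 429.9 kN·m and M_E = 429.9 kN·m (hogging).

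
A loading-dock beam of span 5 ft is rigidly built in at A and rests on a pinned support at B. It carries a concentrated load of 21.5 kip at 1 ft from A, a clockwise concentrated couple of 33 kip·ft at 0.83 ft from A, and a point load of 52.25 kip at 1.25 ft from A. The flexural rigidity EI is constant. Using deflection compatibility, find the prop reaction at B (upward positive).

Release the roller at B. Primary structure: cantilever fixed at A.
Free-end deflection of the primary structure under the applied loading (downward +):
  point load 21.5 at a = 1: Pa²(3L − a)/(6EI) = 50.17/EI
  clockwise couple 33 at a = 0.83: M₀a(2L − a)/(2EI) = 125.6/EI
  point load 52.25 at a = 1.25: Pa²(3L − a)/(6EI) = 187.1/EI
  δ_0 = 362.8/EI
Flexibility coefficient — unit upward force at B: δ_{BB} = L³/(3EI) = 41.67/EI.
Compatibility at B: δ_0 − R_B·δ_{BB} = 0, so R_B = 362.8/41.67 = 8.708 kip.

R_B = 8.708 kip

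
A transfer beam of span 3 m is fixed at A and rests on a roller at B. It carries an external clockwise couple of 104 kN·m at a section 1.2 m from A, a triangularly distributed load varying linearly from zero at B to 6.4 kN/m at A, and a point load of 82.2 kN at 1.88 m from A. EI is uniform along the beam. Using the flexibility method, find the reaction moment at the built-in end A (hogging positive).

Choose R_B as the redundant. The primary structure is the cantilever fixed at A.
Primary-structure tip deflection at B by superposition:
  clockwise couple 104 at a = 1.2: M₀a(2L − a)/(2EI) = 299.5/EI
  triangular load, peak 6.4 at the fixed end: w₀L⁴/(30EI) = 17.28/EI
  point load 82.2 at a = 1.88: Pa²(3L − a)/(6EI) = 344.8/EI
  δ_0 = 661.6/EI
Tip deflection under a unit load at B: L³/(3EI) = 9/EI.
The prop prevents deflection at B: R_B = δ_0/δ_{BB} = 661.6/9 = 73.51 kN.
Moment equilibrium about A: M_A = Σ(load moments about A) − R_B·L = 268.1 − 73.51×3 = 47.62 kN·m.

M_A = 47.62 kN·m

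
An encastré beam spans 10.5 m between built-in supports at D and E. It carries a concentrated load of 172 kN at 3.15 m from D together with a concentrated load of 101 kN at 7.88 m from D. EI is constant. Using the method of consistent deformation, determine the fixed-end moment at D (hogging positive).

Release both end moments; the primary structure is a simply-supported span DE with redundants M_D and M_E.
Simple-span end rotations at D and E under the given loads:
  at D: point load 172 at a = 3.15: Pab(L + b)/(6LEI) = 1128/EI
  at E: point load 172 at a = 3.15: Pab(L + a)/(6LEI) = 862.8/EI
  at D: point load 101 at a = 7.88: Pab(L + b)/(6LEI) = 434.3/EI
  at E: point load 101 at a = 7.88: Pab(L + a)/(6LEI) = 608.4/EI
  θ_D0 = 1563/EI,  θ_E0 = 1471/EI
Flexibility coefficients: a unit moment at one end gives L/(3EI) there and L/(6EI) at the far end, so f₁₁ = f₂₂ = 3.5/EI and f₁₂ = f₂₁ = 1.75/EI.
Compatibility — zero rotation at each built-in end:
  3.5 M_D + 1.75 M_E = 1563
  1.75 M_D + 3.5 M_E = 1471
Solving the pair gives M_D = 315 kN·m and M_E = 262.8 kN·m (hogging).

M_D = 315 kN·m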